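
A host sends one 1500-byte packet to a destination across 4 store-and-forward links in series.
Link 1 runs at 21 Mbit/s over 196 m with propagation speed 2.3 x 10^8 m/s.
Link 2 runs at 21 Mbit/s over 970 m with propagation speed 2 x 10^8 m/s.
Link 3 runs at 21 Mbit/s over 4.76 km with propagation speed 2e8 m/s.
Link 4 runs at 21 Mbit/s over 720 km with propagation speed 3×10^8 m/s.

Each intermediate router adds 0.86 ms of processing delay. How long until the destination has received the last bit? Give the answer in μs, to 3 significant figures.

L = 1500 × 8 = 12000 bits.
Transmission delay per hop = L/R = 12000/21000000 = 571.429 μs; 4 hops → 2285.71 μs.
Propagation delays (d/s per hop): 0.852174, 4.85, 23.8, 2400 μs; sum = 2429.5 μs.
Processing at 3 router(s): 3 × 0.86 ms = 2580 μs.
End-to-end = 7300 μs.

7300 μs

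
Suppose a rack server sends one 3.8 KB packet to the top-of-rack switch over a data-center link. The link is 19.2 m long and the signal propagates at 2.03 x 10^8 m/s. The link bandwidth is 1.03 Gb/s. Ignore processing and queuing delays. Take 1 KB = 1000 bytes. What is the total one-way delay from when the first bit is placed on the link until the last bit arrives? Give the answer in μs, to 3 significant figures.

29.6 μs

L = 30400 bits.
Transmission delay = L/R = 30400 / 1030000000 = 29.5146 μs.
Propagation delay = d/s = 19.2 m / 2.03e+08 m/s = 0.0945813 μs.
Total = 29.6 μs.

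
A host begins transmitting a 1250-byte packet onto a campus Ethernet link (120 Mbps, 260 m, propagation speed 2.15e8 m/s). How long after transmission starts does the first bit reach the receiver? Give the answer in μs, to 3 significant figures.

1.21 μs

First bit experiences only propagation delay: d/s = 260/215000000 = 1.21 μs.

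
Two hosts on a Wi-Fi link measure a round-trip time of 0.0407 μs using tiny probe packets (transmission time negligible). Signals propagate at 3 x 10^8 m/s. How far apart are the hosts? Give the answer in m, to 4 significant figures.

One-way propagation = RTT/2 = 0.02035 μs.
d = s × t = 300000000 × 2.035e-08 = 6.105 m.

6.105 m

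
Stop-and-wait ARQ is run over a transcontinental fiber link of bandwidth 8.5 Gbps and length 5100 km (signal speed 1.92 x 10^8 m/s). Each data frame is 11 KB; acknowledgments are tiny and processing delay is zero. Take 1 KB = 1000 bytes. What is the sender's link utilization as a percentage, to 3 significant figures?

0.0195 %

t_tx = L/R = 88000/8500000000 = 1.03529e-05 s.
t_prop = 5100000/192000000 = 0.0265625 s; RTT = 0.053125 s.
Cycle = t_tx + RTT = 0.0531354 s.
Utilization = t_tx / cycle = 1.03529e-05/0.0531354 = 0.0195 %.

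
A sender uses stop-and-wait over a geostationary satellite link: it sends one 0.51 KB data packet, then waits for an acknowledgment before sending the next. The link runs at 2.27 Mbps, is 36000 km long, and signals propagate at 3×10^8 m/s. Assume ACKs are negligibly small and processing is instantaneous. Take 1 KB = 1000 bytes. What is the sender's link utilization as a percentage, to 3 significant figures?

0.743 %

t_tx = L/R = 4080/2270000 = 0.00179736 s.
t_prop = 36000000/300000000 = 0.12 s; RTT = 0.24 s.
Cycle = t_tx + RTT = 0.241797 s.
Utilization = t_tx / cycle = 0.00179736/0.241797 = 0.743 %.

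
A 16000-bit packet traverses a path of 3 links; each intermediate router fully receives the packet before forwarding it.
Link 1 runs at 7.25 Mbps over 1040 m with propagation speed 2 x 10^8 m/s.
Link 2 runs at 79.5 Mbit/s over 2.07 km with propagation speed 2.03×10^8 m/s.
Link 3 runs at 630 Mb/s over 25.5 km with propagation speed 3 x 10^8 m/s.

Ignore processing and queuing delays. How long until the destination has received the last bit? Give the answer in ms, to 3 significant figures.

2.53 ms

Transmission delays (L/R per hop): 2.2069, 0.201258, 0.0253968 ms; sum = 2.43355 ms.
Propagation delays (d/s per hop): 0.0052, 0.010197, 0.085 ms; sum = 0.100397 ms.
End-to-end = 2.53 ms.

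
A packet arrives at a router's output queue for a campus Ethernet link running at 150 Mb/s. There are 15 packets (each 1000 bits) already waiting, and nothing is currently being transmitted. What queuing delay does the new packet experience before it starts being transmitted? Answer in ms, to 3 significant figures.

0.100 ms

Each queued packet: L/R = 1000/150000000 = 0.00666667 ms.
15 queued → 0.1 ms.
Queuing delay = 0.100 ms.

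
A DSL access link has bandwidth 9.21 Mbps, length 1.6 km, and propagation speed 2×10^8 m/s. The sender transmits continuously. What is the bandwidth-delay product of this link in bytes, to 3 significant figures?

9.21 bytes

Propagation delay = 1600 / 200000000 = 8e-06 s.
BDP = R × t_prop = 9210000 × 8e-06 = 73.68 bits.
In bytes: 73.68/8 = 9.21 bytes.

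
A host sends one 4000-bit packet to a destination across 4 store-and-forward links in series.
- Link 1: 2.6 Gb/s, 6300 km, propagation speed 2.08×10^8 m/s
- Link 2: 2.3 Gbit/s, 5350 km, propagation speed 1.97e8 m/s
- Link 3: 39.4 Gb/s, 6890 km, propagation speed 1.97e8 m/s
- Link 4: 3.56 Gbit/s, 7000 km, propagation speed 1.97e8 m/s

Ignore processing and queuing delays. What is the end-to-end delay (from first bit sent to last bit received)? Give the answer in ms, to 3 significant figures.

128 ms

Transmission delays (L/R per hop): 0.00153846, 0.00173913, 0.000101523, 0.0011236 ms; sum = 0.00450271 ms.
Propagation delays (d/s per hop): 30.2885, 27.1574, 34.9746, 35.533 ms; sum = 127.953 ms.
End-to-end = 128 ms.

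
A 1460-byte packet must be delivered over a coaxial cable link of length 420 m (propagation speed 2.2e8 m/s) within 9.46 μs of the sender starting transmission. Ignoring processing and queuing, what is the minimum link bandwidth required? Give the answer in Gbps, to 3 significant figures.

L = 11680 bits.
Propagation delay = 420 / 2.2e+08 = 1.90909 μs.
Transmission budget = 9.46 − 1.90909 = 7.55091 μs.
R ≥ L / t_tx = 11680 bits / 7.55091e-06 s = 1.55 Gbps.

1.55 Gbps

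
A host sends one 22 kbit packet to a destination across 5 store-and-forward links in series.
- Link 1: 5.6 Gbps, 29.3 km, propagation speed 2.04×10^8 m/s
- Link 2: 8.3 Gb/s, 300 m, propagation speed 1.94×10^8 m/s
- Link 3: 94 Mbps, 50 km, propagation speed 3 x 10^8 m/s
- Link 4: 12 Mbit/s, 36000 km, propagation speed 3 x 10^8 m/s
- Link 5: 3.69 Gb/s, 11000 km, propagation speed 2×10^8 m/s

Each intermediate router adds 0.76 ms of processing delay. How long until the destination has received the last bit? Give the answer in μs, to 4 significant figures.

L = 22000 bits.
Transmission delays (L/R per hop): 3.92857, 2.6506, 234.043, 1833.33, 5.96206 μs; sum = 2079.92 μs.
Propagation delays (d/s per hop): 143.627, 1.54639, 166.667, 120000, 55000 μs; sum = 175312 μs.
Processing at 4 router(s): 4 × 0.76 ms = 3040 μs.
End-to-end = 180400 μs.

180400 μs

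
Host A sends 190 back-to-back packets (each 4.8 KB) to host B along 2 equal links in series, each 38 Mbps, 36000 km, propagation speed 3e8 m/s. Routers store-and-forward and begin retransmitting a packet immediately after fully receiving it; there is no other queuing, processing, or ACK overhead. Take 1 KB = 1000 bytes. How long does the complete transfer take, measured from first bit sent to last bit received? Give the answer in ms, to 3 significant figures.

433 ms

Per-hop transmission t_tx = L/R = 38400/38000000 = 1.01053 ms.
Per-hop propagation t_prop = 36000000/300000000 = 120 ms.
Pipeline fill: first packet needs 2·t_tx to clear all hops; remaining 189 packets each add one t_tx.
Total = (2+190-1)·t_tx + 2·t_prop = 191·1.01053 + 2·120 = 433 ms.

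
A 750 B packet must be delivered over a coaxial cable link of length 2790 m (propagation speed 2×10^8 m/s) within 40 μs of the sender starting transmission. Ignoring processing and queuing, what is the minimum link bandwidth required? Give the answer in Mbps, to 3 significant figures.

L = 6000 bits.
Propagation delay = 2790 / 200000000 = 13.95 μs.
Transmission budget = 40 − 13.95 = 26.05 μs.
R ≥ L / t_tx = 6000 bits / 2.605e-05 s = 230 Mbps.

230 Mbps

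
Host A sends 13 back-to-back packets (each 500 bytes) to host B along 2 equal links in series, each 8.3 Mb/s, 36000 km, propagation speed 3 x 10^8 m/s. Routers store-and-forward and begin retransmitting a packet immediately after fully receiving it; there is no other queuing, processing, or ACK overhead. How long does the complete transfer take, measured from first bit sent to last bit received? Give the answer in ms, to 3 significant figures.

247 ms

Per-hop transmission t_tx = L/R = 4000/8.3e+06 = 0.481928 ms.
Per-hop propagation t_prop = 36000000/300000000 = 120 ms.
Pipeline fill: first packet needs 2·t_tx to clear all hops; remaining 12 packets each add one t_tx.
Total = (2+13-1)·t_tx + 2·t_prop = 14·0.481928 + 2·120 = 247 ms.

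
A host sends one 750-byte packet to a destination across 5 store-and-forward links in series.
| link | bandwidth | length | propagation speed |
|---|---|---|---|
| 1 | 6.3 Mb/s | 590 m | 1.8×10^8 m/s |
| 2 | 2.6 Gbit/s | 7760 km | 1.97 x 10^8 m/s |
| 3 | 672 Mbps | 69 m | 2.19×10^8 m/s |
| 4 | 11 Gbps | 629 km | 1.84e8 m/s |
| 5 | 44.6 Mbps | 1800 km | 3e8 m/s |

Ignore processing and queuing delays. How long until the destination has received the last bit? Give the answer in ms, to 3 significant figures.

49.9 ms

L = 750 × 8 = 6000 bits.
Transmission delays (L/R per hop): 0.952381, 0.00230769, 0.00892857, 0.000545455, 0.134529 ms; sum = 1.09869 ms.
Propagation delays (d/s per hop): 0.00327778, 39.3909, 0.000315068, 3.41848, 6 ms; sum = 48.8129 ms.
End-to-end = 49.9 ms.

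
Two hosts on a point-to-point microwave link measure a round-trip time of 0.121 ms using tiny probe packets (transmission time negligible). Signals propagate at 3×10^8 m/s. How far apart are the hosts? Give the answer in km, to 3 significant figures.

18.2 km

One-way propagation = RTT/2 = 0.0605 ms.
d = s × t = 300000000 × 6.05e-05 = 18.2 km.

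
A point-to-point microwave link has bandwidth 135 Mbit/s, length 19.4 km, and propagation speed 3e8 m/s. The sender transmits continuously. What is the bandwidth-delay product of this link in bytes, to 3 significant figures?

Propagation delay = 19400 / 300000000 = 6.46667e-05 s.
BDP = R × t_prop = 135000000 × 6.46667e-05 = 8730 bits.
In bytes: 8730/8 = 1090 bytes.

1090 bytes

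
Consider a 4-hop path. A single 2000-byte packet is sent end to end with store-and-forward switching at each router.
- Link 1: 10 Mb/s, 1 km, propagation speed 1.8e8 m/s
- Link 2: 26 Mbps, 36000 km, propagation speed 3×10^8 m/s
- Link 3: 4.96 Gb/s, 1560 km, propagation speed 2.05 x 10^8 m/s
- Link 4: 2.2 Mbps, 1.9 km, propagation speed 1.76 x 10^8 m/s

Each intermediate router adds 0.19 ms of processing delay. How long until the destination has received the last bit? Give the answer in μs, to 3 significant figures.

L = 2000 × 8 = 16000 bits.
Transmission delays (L/R per hop): 1600, 615.385, 3.22581, 7272.73 μs; sum = 9491.34 μs.
Propagation delays (d/s per hop): 5.55556, 120000, 7609.76, 10.7955 μs; sum = 127626 μs.
Processing at 3 router(s): 3 × 0.19 ms = 570 μs.
End-to-end = 138000 μs.

138000 μs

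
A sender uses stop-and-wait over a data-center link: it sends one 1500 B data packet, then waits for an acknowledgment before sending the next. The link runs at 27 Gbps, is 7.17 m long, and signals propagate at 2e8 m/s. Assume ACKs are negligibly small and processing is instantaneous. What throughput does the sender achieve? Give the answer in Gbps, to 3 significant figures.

t_tx = L/R = 12000/27000000000 = 4.44444e-07 s.
t_prop = 7.17/200000000 = 3.585e-08 s; RTT = 7.17e-08 s.
Cycle = t_tx + RTT = 5.16144e-07 s.
Throughput = L / cycle = 12000 / 5.16144e-07 = 23.2 Gbps.

23.2 Gbps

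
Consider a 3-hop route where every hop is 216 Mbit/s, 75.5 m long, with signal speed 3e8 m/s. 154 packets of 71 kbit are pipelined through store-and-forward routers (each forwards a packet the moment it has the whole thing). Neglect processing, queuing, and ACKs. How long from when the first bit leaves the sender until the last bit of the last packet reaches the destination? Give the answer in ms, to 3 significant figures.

Per-hop transmission t_tx = L/R = 71000/216000000 = 0.328704 ms.
Per-hop propagation t_prop = 75.5/300000000 = 0.000251667 ms.
Pipeline fill: first packet needs 3·t_tx to clear all hops; remaining 153 packets each add one t_tx.
Total = (3+154-1)·t_tx + 3·t_prop = 156·0.328704 + 3·0.000251667 = 51.3 ms.

51.3 ms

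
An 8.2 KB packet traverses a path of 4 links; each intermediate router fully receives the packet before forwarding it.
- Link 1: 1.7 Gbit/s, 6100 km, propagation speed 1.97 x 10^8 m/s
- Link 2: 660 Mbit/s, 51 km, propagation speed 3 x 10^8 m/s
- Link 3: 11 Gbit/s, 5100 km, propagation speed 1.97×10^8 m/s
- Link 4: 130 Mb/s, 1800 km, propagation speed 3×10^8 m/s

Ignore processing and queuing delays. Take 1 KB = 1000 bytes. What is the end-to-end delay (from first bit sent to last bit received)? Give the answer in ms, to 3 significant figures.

63.7 ms

L = 65600 bits.
Transmission delays (L/R per hop): 0.0385882, 0.0993939, 0.00596364, 0.504615 ms; sum = 0.648561 ms.
Propagation delays (d/s per hop): 30.9645, 0.17, 25.8883, 6 ms; sum = 63.0228 ms.
End-to-end = 63.7 ms.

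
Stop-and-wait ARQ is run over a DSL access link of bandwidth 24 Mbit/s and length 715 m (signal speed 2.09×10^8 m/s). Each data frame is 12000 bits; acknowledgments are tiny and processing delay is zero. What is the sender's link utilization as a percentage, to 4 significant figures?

98.65 %

t_tx = L/R = 12000/24000000 = 0.0005 s.
t_prop = 715/209000000 = 3.42105e-06 s; RTT = 6.84211e-06 s.
Cycle = t_tx + RTT = 0.000506842 s.
Utilization = t_tx / cycle = 0.0005/0.000506842 = 98.65 %.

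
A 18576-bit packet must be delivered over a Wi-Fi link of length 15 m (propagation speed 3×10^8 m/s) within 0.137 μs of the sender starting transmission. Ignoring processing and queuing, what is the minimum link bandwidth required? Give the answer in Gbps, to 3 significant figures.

214 Gbps

Propagation delay = 15 / 300000000 = 0.05 μs.
Transmission budget = 0.137 − 0.05 = 0.087 μs.
R ≥ L / t_tx = 18576 bits / 8.7e-08 s = 214 Gbps.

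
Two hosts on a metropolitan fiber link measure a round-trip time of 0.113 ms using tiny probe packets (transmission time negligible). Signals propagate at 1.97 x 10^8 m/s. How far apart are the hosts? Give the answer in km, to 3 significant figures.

11.1 km

One-way propagation = RTT/2 = 0.0565 ms.
d = s × t = 197000000 × 5.65e-05 = 11.1 km.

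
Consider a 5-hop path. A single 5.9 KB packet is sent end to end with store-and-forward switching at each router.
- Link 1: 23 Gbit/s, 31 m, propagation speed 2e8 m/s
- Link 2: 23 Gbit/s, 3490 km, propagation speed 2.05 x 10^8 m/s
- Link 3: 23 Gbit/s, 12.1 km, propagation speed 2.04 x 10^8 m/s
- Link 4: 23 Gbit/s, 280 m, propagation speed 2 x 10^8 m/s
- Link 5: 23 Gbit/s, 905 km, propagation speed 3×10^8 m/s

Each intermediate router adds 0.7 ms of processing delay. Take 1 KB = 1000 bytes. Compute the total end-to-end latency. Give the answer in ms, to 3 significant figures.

22.9 ms

L = 47200 bits.
Transmission delay per hop = L/R = 47200/23000000000 = 0.00205217 ms; 5 hops → 0.0102609 ms.
Propagation delays (d/s per hop): 0.000155, 17.0244, 0.0593137, 0.0014, 3.01667 ms; sum = 20.1019 ms.
Processing at 4 router(s): 4 × 0.7 ms = 2.8 ms.
End-to-end = 22.9 ms.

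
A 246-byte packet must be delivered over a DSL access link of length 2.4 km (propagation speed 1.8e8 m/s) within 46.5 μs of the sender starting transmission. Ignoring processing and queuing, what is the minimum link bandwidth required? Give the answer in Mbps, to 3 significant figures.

L = 1968 bits.
Propagation delay = 2400 / 180000000 = 13.3333 μs.
Transmission budget = 46.5 − 13.3333 = 33.1667 μs.
R ≥ L / t_tx = 1968 bits / 3.31667e-05 s = 59.3 Mbps.

59.3 Mbps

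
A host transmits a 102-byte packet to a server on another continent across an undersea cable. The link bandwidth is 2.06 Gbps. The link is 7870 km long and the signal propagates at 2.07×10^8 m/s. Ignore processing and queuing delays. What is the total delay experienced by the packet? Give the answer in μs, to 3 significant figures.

38000 μs

L = 102 × 8 = 816 bits.
Transmission delay = L/R = 816 / 2060000000 = 0.396117 μs.
Propagation delay = d/s = 7870000 m / 2.07e+08 m/s = 38019.3 μs.
Total = 38000 μs.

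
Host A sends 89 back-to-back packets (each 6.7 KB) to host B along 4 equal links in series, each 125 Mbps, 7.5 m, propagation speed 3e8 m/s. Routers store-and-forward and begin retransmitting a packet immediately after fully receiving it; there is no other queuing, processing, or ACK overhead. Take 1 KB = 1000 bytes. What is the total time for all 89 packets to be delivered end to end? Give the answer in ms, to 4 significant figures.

39.45 ms

Per-hop transmission t_tx = L/R = 53600/125000000 = 0.4288 ms.
Per-hop propagation t_prop = 7.5/300000000 = 2.5e-05 ms.
Pipeline fill: first packet needs 4·t_tx to clear all hops; remaining 88 packets each add one t_tx.
Total = (4+89-1)·t_tx + 4·t_prop = 92·0.4288 + 4·2.5e-05 = 39.45 ms.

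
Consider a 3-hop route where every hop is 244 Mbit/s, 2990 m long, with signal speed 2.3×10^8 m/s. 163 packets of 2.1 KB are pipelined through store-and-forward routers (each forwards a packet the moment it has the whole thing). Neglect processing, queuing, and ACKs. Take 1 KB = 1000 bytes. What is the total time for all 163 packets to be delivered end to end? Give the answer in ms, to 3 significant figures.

11.4 ms

Per-hop transmission t_tx = L/R = 16800/244000000 = 0.0688525 ms.
Per-hop propagation t_prop = 2990/2.3e+08 = 0.013 ms.
Pipeline fill: first packet needs 3·t_tx to clear all hops; remaining 162 packets each add one t_tx.
Total = (3+163-1)·t_tx + 3·t_prop = 165·0.0688525 + 3·0.013 = 11.4 ms.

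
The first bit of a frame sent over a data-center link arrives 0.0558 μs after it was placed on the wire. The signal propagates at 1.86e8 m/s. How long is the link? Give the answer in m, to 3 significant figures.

d = s × t_prop = 186000000 × 5.58e-08 = 10.4 m.

10.4 m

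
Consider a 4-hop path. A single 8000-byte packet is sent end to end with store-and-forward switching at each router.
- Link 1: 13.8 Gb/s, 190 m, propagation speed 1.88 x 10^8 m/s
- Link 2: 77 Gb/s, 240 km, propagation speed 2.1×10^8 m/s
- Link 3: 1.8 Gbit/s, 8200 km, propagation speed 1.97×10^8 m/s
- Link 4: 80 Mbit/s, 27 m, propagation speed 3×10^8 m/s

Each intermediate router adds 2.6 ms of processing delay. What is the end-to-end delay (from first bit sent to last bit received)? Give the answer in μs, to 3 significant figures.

L = 8000 × 8 = 64000 bits.
Transmission delays (L/R per hop): 4.63768, 0.831169, 35.5556, 800 μs; sum = 841.024 μs.
Propagation delays (d/s per hop): 1.01064, 1142.86, 41624.4, 0.09 μs; sum = 42768.3 μs.
Processing at 3 router(s): 3 × 2.6 ms = 7800 μs.
End-to-end = 51400 μs.

51400 μs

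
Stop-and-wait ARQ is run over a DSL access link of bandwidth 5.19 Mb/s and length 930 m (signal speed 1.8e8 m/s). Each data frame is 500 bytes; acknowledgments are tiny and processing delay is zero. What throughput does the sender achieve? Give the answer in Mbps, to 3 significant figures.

t_tx = L/R = 4000/5190000 = 0.000770713 s.
t_prop = 930/180000000 = 5.16667e-06 s; RTT = 1.03333e-05 s.
Cycle = t_tx + RTT = 0.000781046 s.
Throughput = L / cycle = 4000 / 0.000781046 = 5.12 Mbps.

5.12 Mbps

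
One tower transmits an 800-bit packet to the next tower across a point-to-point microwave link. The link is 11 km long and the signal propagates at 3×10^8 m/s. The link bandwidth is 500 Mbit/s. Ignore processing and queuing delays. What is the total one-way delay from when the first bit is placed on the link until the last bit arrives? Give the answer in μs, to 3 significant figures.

Transmission delay = L/R = 800 / 500000000 = 1.6 μs.
Propagation delay = d/s = 11000 m / 300000000 m/s = 36.6667 μs.
Total = 38.3 μs.

38.3 μs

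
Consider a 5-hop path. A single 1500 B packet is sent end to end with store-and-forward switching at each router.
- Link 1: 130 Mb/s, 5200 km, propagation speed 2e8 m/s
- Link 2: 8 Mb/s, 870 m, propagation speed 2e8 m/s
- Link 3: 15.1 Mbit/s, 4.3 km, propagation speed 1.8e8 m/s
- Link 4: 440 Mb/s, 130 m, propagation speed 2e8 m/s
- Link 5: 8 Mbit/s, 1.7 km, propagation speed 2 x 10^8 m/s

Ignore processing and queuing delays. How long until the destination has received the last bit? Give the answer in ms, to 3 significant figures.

30.0 ms

L = 1500 × 8 = 12000 bits.
Transmission delays (L/R per hop): 0.0923077, 1.5, 0.794702, 0.0272727, 1.5 ms; sum = 3.91428 ms.
Propagation delays (d/s per hop): 26, 0.00435, 0.0238889, 0.00065, 0.0085 ms; sum = 26.0374 ms.
End-to-end = 30.0 ms.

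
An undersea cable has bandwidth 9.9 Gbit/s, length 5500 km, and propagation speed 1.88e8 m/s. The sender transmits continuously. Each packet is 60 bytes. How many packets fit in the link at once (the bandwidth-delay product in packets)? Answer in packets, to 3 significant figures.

603000 packets

Propagation delay = 5500000 / 188000000 = 0.0292553 s.
BDP = R × t_prop = 9900000000 × 0.0292553 = 289628000 bits.
In packets of 480 bits: 603000 packets.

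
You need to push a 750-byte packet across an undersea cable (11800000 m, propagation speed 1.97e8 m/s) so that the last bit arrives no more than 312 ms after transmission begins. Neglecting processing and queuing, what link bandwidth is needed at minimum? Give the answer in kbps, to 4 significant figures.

23.80 kbps

L = 6000 bits.
Propagation delay = 11800000 / 197000000 = 59.8985 ms.
Transmission budget = 312 − 59.8985 = 252.102 ms.
R ≥ L / t_tx = 6000 bits / 0.252102 s = 23.80 kbps.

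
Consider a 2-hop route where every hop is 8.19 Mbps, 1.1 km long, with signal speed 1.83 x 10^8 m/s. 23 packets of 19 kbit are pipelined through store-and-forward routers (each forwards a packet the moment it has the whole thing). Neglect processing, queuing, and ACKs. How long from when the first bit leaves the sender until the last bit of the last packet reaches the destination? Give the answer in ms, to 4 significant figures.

Per-hop transmission t_tx = L/R = 19000/8.19e+06 = 2.3199 ms.
Per-hop propagation t_prop = 1100/183000000 = 0.00601093 ms.
Pipeline fill: first packet needs 2·t_tx to clear all hops; remaining 22 packets each add one t_tx.
Total = (2+23-1)·t_tx + 2·t_prop = 24·2.3199 + 2·0.00601093 = 55.69 ms.

55.69 ms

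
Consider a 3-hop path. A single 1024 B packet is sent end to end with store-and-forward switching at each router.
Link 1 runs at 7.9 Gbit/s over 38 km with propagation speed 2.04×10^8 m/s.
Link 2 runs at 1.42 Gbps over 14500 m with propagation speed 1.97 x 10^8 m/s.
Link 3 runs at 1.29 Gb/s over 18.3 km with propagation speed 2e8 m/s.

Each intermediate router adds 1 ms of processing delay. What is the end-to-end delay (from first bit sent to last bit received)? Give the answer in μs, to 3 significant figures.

L = 1024 × 8 = 8192 bits.
Transmission delays (L/R per hop): 1.03696, 5.76901, 6.35039 μs; sum = 13.1564 μs.
Propagation delays (d/s per hop): 186.275, 73.6041, 91.5 μs; sum = 351.379 μs.
Processing at 2 router(s): 2 × 1 ms = 2000 μs.
End-to-end = 2360 μs.

2360 μs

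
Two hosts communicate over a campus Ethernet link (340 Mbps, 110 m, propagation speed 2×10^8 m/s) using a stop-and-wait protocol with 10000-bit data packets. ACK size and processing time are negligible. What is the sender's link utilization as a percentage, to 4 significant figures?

96.39 %

t_tx = L/R = 10000/340000000 = 2.94118e-05 s.
t_prop = 110/200000000 = 5.5e-07 s; RTT = 1.1e-06 s.
Cycle = t_tx + RTT = 3.05118e-05 s.
Utilization = t_tx / cycle = 2.94118e-05/3.05118e-05 = 96.39 %.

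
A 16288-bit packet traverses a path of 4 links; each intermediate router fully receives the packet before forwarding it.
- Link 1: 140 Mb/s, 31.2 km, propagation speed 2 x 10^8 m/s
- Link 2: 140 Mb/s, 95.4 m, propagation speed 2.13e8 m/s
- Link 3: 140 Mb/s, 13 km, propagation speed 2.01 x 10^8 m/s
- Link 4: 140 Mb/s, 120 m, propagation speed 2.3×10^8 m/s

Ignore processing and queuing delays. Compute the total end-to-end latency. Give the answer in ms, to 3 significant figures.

0.687 ms

Transmission delay per hop = L/R = 16288/140000000 = 0.116343 ms; 4 hops → 0.465371 ms.
Propagation delays (d/s per hop): 0.156, 0.000447887, 0.0646766, 0.000521739 ms; sum = 0.221646 ms.
End-to-end = 0.687 ms.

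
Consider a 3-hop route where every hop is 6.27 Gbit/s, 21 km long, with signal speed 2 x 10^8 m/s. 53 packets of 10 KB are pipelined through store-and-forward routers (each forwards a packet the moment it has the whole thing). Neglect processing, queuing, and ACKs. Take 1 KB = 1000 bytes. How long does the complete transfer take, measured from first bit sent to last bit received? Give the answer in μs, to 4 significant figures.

1017 μs

Per-hop transmission t_tx = L/R = 80000/6270000000 = 12.7592 μs.
Per-hop propagation t_prop = 21000/200000000 = 105 μs.
Pipeline fill: first packet needs 3·t_tx to clear all hops; remaining 52 packets each add one t_tx.
Total = (3+53-1)·t_tx + 3·t_prop = 55·12.7592 + 3·105 = 1017 μs.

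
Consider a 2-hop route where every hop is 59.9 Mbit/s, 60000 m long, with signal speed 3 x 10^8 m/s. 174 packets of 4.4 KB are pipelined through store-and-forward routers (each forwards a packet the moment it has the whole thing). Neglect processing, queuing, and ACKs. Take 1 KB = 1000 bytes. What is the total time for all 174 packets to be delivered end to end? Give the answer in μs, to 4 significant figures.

103200 μs

Per-hop transmission t_tx = L/R = 35200/59900000 = 587.646 μs.
Per-hop propagation t_prop = 60000/300000000 = 200 μs.
Pipeline fill: first packet needs 2·t_tx to clear all hops; remaining 173 packets each add one t_tx.
Total = (2+174-1)·t_tx + 2·t_prop = 175·587.646 + 2·200 = 103200 μs.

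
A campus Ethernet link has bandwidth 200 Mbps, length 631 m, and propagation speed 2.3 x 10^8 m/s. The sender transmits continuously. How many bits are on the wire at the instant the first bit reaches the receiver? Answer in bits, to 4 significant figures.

548.7 bits

Propagation delay = 631 / 2.3e+08 = 2.74348e-06 s.
BDP = R × t_prop = 200000000 × 2.74348e-06 = 548.696 bits.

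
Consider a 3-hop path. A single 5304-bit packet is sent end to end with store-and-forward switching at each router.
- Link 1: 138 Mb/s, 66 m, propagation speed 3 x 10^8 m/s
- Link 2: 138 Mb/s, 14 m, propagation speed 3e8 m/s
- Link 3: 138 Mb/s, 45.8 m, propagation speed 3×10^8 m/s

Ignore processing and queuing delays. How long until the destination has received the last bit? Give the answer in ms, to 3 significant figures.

0.116 ms

Transmission delay per hop = L/R = 5304/138000000 = 0.0384348 ms; 3 hops → 0.115304 ms.
Propagation delays (d/s per hop): 0.00022, 4.66667e-05, 0.000152667 ms; sum = 0.000419333 ms.
End-to-end = 0.116 ms.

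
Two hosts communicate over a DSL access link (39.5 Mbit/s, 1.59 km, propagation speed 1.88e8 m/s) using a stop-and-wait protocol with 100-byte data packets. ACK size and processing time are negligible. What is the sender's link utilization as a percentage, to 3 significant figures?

54.5 %

t_tx = L/R = 800/39500000 = 2.02532e-05 s.
t_prop = 1590/188000000 = 8.45745e-06 s; RTT = 1.69149e-05 s.
Cycle = t_tx + RTT = 3.71681e-05 s.
Utilization = t_tx / cycle = 2.02532e-05/3.71681e-05 = 54.5 %.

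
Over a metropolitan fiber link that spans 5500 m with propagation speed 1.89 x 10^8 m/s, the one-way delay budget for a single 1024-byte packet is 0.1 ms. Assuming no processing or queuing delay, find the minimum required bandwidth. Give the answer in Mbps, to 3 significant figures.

116 Mbps

L = 8192 bits.
Propagation delay = 5500 / 189000000 = 0.0291005 ms.
Transmission budget = 0.1 − 0.0291005 = 0.0708995 ms.
R ≥ L / t_tx = 8192 bits / 7.08995e-05 s = 116 Mbps.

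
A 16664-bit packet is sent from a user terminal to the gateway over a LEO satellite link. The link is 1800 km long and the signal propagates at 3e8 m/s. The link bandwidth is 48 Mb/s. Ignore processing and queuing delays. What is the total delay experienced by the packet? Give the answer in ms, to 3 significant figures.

Transmission delay = L/R = 16664 / 48000000 = 0.347167 ms.
Propagation delay = d/s = 1800000 m / 300000000 m/s = 6 ms.
Total = 6.35 ms.

6.35 ms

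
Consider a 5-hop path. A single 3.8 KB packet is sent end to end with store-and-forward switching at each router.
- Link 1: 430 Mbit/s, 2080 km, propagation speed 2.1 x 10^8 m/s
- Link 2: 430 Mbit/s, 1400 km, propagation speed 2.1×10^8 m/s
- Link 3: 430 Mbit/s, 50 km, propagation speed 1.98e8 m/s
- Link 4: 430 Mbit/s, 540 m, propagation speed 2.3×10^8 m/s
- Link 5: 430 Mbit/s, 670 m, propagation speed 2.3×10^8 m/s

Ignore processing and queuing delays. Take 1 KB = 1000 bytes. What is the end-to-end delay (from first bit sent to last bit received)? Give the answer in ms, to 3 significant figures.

17.2 ms

L = 30400 bits.
Transmission delay per hop = L/R = 30400/430000000 = 0.0706977 ms; 5 hops → 0.353488 ms.
Propagation delays (d/s per hop): 9.90476, 6.66667, 0.252525, 0.00234783, 0.00291304 ms; sum = 16.8292 ms.
End-to-end = 17.2 ms.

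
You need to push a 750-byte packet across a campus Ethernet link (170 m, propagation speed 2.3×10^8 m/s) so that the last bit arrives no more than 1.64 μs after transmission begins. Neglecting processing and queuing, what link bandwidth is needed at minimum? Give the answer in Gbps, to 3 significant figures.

L = 6000 bits.
Propagation delay = 170 / 2.3e+08 = 0.73913 μs.
Transmission budget = 1.64 − 0.73913 = 0.90087 μs.
R ≥ L / t_tx = 6000 bits / 9.0087e-07 s = 6.66 Gbps.

6.66 Gbps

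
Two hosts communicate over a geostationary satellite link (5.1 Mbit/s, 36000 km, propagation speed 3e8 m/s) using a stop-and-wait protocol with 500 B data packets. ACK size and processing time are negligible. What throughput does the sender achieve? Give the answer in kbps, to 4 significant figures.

16.61 kbps

t_tx = L/R = 4000/5100000 = 0.000784314 s.
t_prop = 36000000/300000000 = 0.12 s; RTT = 0.24 s.
Cycle = t_tx + RTT = 0.240784 s.
Throughput = L / cycle = 4000 / 0.240784 = 16.61 kbps.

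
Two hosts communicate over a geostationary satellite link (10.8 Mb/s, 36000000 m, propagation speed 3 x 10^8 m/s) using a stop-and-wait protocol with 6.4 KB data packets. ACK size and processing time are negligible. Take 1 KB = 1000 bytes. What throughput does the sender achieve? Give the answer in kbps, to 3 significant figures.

t_tx = L/R = 51200/10800000 = 0.00474074 s.
t_prop = 36000000/300000000 = 0.12 s; RTT = 0.24 s.
Cycle = t_tx + RTT = 0.244741 s.
Throughput = L / cycle = 51200 / 0.244741 = 209 kbps.

209 kbps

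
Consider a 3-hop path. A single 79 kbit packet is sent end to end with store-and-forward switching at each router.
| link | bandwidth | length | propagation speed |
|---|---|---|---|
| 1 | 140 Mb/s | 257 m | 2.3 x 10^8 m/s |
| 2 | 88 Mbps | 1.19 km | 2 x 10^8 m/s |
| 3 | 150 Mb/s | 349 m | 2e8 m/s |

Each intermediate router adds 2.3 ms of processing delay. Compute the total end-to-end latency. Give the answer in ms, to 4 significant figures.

6.597 ms

L = 79000 bits.
Transmission delays (L/R per hop): 0.564286, 0.897727, 0.526667 ms; sum = 1.98868 ms.
Propagation delays (d/s per hop): 0.00111739, 0.00595, 0.001745 ms; sum = 0.00881239 ms.
Processing at 2 router(s): 2 × 2.3 ms = 4.6 ms.
End-to-end = 6.597 ms.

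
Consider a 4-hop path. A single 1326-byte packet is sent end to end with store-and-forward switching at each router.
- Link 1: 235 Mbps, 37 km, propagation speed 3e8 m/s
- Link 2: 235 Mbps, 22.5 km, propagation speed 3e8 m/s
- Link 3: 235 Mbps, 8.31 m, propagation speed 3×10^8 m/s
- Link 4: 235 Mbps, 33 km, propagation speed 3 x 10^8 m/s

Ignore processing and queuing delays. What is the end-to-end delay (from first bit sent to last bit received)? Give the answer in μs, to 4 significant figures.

L = 1326 × 8 = 10608 bits.
Transmission delay per hop = L/R = 10608/235000000 = 45.1404 μs; 4 hops → 180.562 μs.
Propagation delays (d/s per hop): 123.333, 75, 0.0277, 110 μs; sum = 308.361 μs.
End-to-end = 488.9 μs.

488.9 μs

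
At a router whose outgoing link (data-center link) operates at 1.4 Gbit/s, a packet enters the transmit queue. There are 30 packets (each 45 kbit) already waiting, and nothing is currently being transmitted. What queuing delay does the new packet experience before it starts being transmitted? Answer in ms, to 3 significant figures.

Each queued packet: L/R = 45000/1400000000 = 0.0321429 ms.
30 queued → 0.964286 ms.
Queuing delay = 0.964 ms.

0.964 ms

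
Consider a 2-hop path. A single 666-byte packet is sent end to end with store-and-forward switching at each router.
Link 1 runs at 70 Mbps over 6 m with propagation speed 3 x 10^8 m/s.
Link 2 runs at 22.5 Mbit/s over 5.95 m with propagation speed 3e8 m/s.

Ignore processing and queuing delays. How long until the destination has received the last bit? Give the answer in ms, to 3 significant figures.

0.313 ms

L = 666 × 8 = 5328 bits.
Transmission delays (L/R per hop): 0.0761143, 0.2368 ms; sum = 0.312914 ms.
Propagation delays (d/s per hop): 2e-05, 1.98333e-05 ms; sum = 3.98333e-05 ms.
End-to-end = 0.313 ms.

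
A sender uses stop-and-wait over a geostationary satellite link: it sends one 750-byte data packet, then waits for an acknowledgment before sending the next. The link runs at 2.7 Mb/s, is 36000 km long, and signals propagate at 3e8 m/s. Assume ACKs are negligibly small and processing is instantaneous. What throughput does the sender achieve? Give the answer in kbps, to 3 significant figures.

t_tx = L/R = 6000/2700000 = 0.00222222 s.
t_prop = 36000000/300000000 = 0.12 s; RTT = 0.24 s.
Cycle = t_tx + RTT = 0.242222 s.
Throughput = L / cycle = 6000 / 0.242222 = 24.8 kbps.

24.8 kbps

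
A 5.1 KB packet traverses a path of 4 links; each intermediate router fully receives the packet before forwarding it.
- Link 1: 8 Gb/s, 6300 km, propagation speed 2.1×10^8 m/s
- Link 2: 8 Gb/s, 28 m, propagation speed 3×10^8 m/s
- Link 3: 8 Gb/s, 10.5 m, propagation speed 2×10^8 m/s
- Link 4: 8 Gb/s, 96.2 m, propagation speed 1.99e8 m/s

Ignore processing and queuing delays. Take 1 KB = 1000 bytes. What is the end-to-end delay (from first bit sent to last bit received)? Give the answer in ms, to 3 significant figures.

30.0 ms

L = 40800 bits.
Transmission delay per hop = L/R = 40800/8000000000 = 0.0051 ms; 4 hops → 0.0204 ms.
Propagation delays (d/s per hop): 30, 9.33333e-05, 5.25e-05, 0.000483417 ms; sum = 30.0006 ms.
End-to-end = 30.0 ms.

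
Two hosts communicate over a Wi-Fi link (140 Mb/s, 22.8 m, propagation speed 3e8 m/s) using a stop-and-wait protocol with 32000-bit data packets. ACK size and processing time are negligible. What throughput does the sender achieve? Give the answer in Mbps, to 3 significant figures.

140 Mbps

t_tx = L/R = 32000/140000000 = 0.000228571 s.
t_prop = 22.8/300000000 = 7.6e-08 s; RTT = 1.52e-07 s.
Cycle = t_tx + RTT = 0.000228723 s.
Throughput = L / cycle = 32000 / 0.000228723 = 140 Mbps.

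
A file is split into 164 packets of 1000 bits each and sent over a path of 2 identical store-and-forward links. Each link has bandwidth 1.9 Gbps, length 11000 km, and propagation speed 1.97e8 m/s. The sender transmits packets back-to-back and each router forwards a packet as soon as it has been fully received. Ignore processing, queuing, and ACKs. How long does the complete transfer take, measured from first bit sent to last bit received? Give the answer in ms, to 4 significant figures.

Per-hop transmission t_tx = L/R = 1000/1900000000 = 0.000526316 ms.
Per-hop propagation t_prop = 11000000/197000000 = 55.8376 ms.
Pipeline fill: first packet needs 2·t_tx to clear all hops; remaining 163 packets each add one t_tx.
Total = (2+164-1)·t_tx + 2·t_prop = 165·0.000526316 + 2·55.8376 = 111.8 ms.

111.8 ms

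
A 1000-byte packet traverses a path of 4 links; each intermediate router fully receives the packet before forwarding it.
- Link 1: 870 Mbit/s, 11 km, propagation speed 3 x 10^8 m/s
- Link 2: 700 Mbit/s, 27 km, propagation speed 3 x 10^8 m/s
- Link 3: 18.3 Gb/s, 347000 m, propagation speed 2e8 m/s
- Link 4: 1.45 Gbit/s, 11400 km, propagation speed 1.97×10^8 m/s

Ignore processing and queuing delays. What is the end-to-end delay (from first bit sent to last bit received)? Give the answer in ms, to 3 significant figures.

L = 1000 × 8 = 8000 bits.
Transmission delays (L/R per hop): 0.0091954, 0.0114286, 0.000437158, 0.00551724 ms; sum = 0.0265784 ms.
Propagation delays (d/s per hop): 0.0366667, 0.09, 1.735, 57.868 ms; sum = 59.7297 ms.
End-to-end = 59.8 ms.

59.8 ms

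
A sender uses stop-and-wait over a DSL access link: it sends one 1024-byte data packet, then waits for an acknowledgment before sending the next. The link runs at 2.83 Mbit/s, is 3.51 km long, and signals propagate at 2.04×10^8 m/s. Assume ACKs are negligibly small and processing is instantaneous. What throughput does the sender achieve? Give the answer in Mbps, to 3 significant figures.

2.80 Mbps

t_tx = L/R = 8192/2830000 = 0.0028947 s.
t_prop = 3510/204000000 = 1.72059e-05 s; RTT = 3.44118e-05 s.
Cycle = t_tx + RTT = 0.00292911 s.
Throughput = L / cycle = 8192 / 0.00292911 = 2.80 Mbps.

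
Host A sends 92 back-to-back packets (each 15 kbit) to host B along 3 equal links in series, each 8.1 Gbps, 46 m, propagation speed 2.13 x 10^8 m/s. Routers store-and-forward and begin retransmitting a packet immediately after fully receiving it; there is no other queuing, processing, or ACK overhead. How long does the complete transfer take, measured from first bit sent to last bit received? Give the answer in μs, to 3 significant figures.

175 μs

Per-hop transmission t_tx = L/R = 15000/8100000000 = 1.85185 μs.
Per-hop propagation t_prop = 46/213000000 = 0.215962 μs.
Pipeline fill: first packet needs 3·t_tx to clear all hops; remaining 91 packets each add one t_tx.
Total = (3+92-1)·t_tx + 3·t_prop = 94·1.85185 + 3·0.215962 = 175 μs.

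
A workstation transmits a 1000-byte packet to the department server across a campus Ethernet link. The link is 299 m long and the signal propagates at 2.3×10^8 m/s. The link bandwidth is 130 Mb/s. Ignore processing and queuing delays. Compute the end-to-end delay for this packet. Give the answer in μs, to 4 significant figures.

62.84 μs

L = 1000 × 8 = 8000 bits.
Transmission delay = L/R = 8000 / 130000000 = 61.5385 μs.
Propagation delay = d/s = 299 m / 2.3e+08 m/s = 1.3 μs.
Total = 62.84 μs.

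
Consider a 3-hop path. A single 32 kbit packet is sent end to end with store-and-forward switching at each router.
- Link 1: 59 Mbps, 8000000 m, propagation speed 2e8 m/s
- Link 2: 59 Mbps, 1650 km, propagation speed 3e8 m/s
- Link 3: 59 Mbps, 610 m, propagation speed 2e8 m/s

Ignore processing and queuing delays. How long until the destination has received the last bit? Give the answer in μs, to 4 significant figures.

L = 32000 bits.
Transmission delay per hop = L/R = 32000/59000000 = 542.373 μs; 3 hops → 1627.12 μs.
Propagation delays (d/s per hop): 40000, 5500, 3.05 μs; sum = 45503.1 μs.
End-to-end = 47130 μs.

47130 μs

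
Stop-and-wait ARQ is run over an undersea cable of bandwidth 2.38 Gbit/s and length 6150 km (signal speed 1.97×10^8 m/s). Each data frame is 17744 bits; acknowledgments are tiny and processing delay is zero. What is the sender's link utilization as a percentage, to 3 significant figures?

t_tx = L/R = 17744/2380000000 = 7.45546e-06 s.
t_prop = 6150000/197000000 = 0.0312183 s; RTT = 0.0624365 s.
Cycle = t_tx + RTT = 0.062444 s.
Utilization = t_tx / cycle = 7.45546e-06/0.062444 = 0.0119 %.

0.0119 %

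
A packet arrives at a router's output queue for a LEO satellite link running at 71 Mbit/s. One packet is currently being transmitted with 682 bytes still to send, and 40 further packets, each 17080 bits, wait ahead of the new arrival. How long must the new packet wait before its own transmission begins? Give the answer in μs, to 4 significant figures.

Each queued packet: L/R = 17080/71000000 = 240.563 μs.
40 queued → 9622.54 μs.
Plus remaining 5456 bits of current packet: 76.8451 μs.
Queuing delay = 9699 μs.

9699 μs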